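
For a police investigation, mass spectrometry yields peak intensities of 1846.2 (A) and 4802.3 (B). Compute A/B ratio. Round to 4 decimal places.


Spectral peak ratio:
Peak A = 1846.2 counts
Peak B = 4802.3 counts
Ratio = 1846.2 / 4802.3 = 0.3844

0.3844


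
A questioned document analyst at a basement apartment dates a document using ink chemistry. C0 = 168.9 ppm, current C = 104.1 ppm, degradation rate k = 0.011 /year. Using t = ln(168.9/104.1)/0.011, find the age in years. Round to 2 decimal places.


Document age estimation:
C0/C = 168.9 / 104.1 = 1.622478
ln(C0/C) = 0.483955
t = 0.483955 / 0.011 = 44.00 years

44.00


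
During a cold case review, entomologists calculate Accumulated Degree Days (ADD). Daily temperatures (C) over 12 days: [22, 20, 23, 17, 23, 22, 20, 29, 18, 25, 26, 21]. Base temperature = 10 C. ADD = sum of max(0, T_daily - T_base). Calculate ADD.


Computing ADD day by day:
Day 1: max(0, 22 - 10) = 12
Day 2: max(0, 20 - 10) = 10
Day 3: max(0, 23 - 10) = 13
Day 4: max(0, 17 - 10) = 7
Day 5: max(0, 23 - 10) = 13
Day 6: max(0, 22 - 10) = 12
Day 7: max(0, 20 - 10) = 10
Day 8: max(0, 29 - 10) = 19
Day 9: max(0, 18 - 10) = 8
Day 10: max(0, 25 - 10) = 15
Day 11: max(0, 26 - 10) = 16
Day 12: max(0, 21 - 10) = 11
Total ADD = 146

146


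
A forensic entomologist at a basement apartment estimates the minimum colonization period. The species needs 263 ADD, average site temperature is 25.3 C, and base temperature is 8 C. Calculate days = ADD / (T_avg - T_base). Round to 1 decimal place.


Insect development time:
Effective temperature = avg_temp - T_base = 25.3 - 8 = 17.3 C
Days = ADD / effective_temp = 263 / 17.3 = 15.2 days

15.2


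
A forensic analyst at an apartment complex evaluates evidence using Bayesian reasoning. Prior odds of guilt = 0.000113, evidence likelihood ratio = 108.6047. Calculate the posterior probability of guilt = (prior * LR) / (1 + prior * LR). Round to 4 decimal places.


Bayesian evidence evaluation:
Posterior odds = prior_odds * LR = 0.000113 * 108.6047 = 0.01227233
Posterior probability = posterior_odds / (1 + posterior_odds)
= 0.01227233 / (1 + 0.01227233)
= 0.01227233 / 1.01227233
= 0.0121

0.0121


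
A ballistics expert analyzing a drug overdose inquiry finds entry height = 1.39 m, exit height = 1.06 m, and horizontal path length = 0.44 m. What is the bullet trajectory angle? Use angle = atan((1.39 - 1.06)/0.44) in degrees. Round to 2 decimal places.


Bullet trajectory angle:
Height difference = 1.39 - 1.06 = 0.33 m
angle = atan(0.33 / 0.44)
angle = atan(0.75)
angle = 36.87 degrees

36.87


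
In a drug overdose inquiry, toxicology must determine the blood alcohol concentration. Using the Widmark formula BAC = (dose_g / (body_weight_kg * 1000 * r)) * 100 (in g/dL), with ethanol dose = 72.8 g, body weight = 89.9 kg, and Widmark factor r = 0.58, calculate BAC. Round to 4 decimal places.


Applying the Widmark formula:
BAC = (dose_g / (body_wt * 1000 * r)) * 100
Denominator = 89.9 * 1000 * 0.58 = 52142
BAC = (72.8 / 52142) * 100
BAC = 0.1396 g/dL

0.1396


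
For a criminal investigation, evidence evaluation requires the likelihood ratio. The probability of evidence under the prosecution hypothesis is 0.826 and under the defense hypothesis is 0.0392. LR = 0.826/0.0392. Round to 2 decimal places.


Likelihood ratio calculation:
LR = P(E|Hp) / P(E|Hd)
LR = 0.826 / 0.0392
LR = 21.07

21.07


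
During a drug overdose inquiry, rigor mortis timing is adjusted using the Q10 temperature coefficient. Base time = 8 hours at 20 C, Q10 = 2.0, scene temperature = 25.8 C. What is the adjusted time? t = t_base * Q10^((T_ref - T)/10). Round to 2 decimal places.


Rigor mortis time adjustment:
Exponent = (T_ref - T_actual) / 10 = (20 - 25.8) / 10 = -0.58
Q10 factor = 2.0^-0.58 = 0.66896
t_adjusted = 8 * 0.66896 = 5.35 hours

5.35


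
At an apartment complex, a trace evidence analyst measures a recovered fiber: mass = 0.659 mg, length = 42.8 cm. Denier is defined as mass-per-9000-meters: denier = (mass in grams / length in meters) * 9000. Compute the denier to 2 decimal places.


Denier calculation:
Mass in grams = 0.659 mg / 1000 = 0.000659 g
Length in meters = 42.8 cm / 100 = 0.428 m
Linear density = mass / length = 0.000659 / 0.428 = 0.00153972 g/m
Denier = (g/m) * 9000 = 0.00153972 * 9000 = 13.86

13.86


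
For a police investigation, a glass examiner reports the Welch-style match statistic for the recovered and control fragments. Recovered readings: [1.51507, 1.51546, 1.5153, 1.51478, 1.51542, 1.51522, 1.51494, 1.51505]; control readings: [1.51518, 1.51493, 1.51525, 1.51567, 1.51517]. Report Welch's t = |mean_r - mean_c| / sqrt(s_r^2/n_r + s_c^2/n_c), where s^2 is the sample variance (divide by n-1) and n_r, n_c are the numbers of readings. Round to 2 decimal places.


Welch's t-criterion for glass RI comparison:
Recovered mean = sum / n_r = 12.12124 / 8 = 1.515155
Control mean = sum / n_c = 7.5762 / 5 = 1.51524
Recovered sample variance s_r^2 = 5.62286e-08
Control sample variance s_c^2 = 7.24e-08
Welch SE (unpooled) = sqrt(s_r^2/n_r + s_c^2/n_c) = sqrt(7.02857e-09 + 1.448e-08) = sqrt(2.15086e-08) = 0.000146658
|mean_r - mean_c| = 8.5e-05
t = 8.5e-05 / 0.000146658 = 0.58

0.58


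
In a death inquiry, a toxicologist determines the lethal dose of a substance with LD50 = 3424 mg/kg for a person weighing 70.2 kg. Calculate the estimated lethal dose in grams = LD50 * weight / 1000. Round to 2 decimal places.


Lethal dose calculation:
Lethal dose = LD50 * body_weight / 1000
= 3424 * 70.2 / 1000
= 240364.8 / 1000
= 240.36 g

240.36


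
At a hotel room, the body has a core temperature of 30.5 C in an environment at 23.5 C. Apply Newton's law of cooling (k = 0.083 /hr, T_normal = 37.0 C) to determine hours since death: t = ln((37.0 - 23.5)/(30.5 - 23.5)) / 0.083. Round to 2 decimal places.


Using Newton's law of cooling:
t = ln((T_normal - T_ambient) / (T_body - T_ambient)) / k
T_normal - T_ambient = 13.5
T_body - T_ambient = 7.0
Ratio = 1.928571
ln(ratio) = 0.656779
t = 0.656779 / 0.083 = 7.91 hours

7.91


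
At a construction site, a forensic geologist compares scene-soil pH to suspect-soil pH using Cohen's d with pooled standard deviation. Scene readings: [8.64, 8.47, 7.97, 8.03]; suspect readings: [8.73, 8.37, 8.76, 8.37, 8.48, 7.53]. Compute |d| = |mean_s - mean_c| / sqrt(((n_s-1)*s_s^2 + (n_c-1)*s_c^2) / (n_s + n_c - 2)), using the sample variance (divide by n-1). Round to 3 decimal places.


Pooled-variance Cohen's d for soil pH comparison:
Scene mean = 33.11 / 4 = 8.2775
Suspect mean = 50.24 / 6 = 8.373333
Scene sample variance s_s^2 = 0.108092
Suspect sample variance s_c^2 = 0.199867
Pooled variance = ((n_s-1)*s_s^2 + (n_c-1)*s_c^2) / (n_s + n_c - 2) = 0.165451
Pooled SD = sqrt(0.165451) = 0.406757
Mean difference = -0.095833
|d| = |-0.095833| / 0.406757 = 0.236

0.236


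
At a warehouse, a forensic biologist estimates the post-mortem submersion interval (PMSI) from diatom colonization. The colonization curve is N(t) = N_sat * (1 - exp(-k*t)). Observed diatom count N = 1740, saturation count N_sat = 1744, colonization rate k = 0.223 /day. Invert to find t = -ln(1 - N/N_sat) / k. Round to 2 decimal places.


PMSI from diatom colonization curve:
N / N_sat = 1740 / 1744 = 0.997706
1 - N/N_sat = 0.002294
ln(1 - N/N_sat) = -6.077458
t = -ln(1 - N/N_sat) / k = -(-6.077458) / 0.223 = 27.25 days

27.25


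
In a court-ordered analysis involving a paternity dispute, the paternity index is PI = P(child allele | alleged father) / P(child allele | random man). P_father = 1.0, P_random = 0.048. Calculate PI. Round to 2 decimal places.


Paternity Index calculation:
PI = P(allele|father) / P(allele|random)
PI = 1.0 / 0.048
PI = 20.83

20.83


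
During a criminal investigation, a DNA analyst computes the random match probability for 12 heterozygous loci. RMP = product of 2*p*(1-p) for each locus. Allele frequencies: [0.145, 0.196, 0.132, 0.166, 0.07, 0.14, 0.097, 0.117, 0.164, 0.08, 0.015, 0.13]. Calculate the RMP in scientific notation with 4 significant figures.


Computing RMP for 12 loci:
Locus 1: 2 * 0.145 * 0.855 = 0.24795
Locus 2: 2 * 0.196 * 0.804 = 0.315168
Locus 3: 2 * 0.132 * 0.868 = 0.229152
Locus 4: 2 * 0.166 * 0.834 = 0.276888
Locus 5: 2 * 0.07 * 0.93 = 0.1302
Locus 6: 2 * 0.14 * 0.86 = 0.2408
Locus 7: 2 * 0.097 * 0.903 = 0.175182
Locus 8: 2 * 0.117 * 0.883 = 0.206622
Locus 9: 2 * 0.164 * 0.836 = 0.274208
Locus 10: 2 * 0.08 * 0.92 = 0.1472
Locus 11: 2 * 0.015 * 0.985 = 0.02955
Locus 12: 2 * 0.13 * 0.87 = 0.2262
RMP = 1.518e-09

1.518e-09


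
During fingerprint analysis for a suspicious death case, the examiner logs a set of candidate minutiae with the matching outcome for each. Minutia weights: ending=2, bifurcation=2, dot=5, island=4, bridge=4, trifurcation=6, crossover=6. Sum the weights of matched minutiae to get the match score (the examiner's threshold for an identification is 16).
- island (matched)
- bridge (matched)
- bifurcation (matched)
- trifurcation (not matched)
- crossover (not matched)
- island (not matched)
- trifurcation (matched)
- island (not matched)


Weighted minutiae match score:
  island: matched, +4 (running total 4)
  bridge: matched, +4 (running total 8)
  bifurcation: matched, +2 (running total 10)
  trifurcation: not matched, +0
  crossover: not matched, +0
  island: not matched, +0
  trifurcation: matched, +6 (running total 16)
  island: not matched, +0
Total score = 16
Threshold = 16; verdict = identification

16


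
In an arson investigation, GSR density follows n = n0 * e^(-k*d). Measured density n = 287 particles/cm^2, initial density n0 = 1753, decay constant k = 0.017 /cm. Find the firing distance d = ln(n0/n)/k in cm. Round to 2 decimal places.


GSR distance calculation:
n0/n = 1753 / 287 = 6.108014
ln(n0/n) = 1.809602
d = 1.809602 / 0.017 = 106.45 cm

106.45


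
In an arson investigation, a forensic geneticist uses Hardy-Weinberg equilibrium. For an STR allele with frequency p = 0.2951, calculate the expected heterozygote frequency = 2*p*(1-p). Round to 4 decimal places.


Hardy-Weinberg heterozygote frequency:
q = 1 - p = 1 - 0.2951 = 0.7049
2pq = 2 * 0.2951 * 0.7049 = 0.4160

0.4160


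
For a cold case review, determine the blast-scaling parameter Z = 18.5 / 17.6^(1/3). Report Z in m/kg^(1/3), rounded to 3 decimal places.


Scaled distance calculation:
W^(1/3) = 17.6^(1/3) = 2.601183
Z = R / W^(1/3) = 18.5 / 2.601183
Z = 7.112 m/kg^(1/3)

7.112


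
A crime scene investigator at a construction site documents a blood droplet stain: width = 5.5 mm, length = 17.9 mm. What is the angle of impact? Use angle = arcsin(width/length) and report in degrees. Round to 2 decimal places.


Blood spatter impact angle calculation:
width / length = 5.5 / 17.9 = 0.307263
angle = arcsin(0.307263)
angle = 17.89 degrees

17.89


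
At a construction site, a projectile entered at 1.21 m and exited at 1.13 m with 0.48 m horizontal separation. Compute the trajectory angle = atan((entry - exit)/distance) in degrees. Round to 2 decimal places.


Bullet trajectory angle:
Height difference = 1.21 - 1.13 = 0.08 m
angle = atan(0.08 / 0.48)
angle = atan(0.166667)
angle = 9.46 degrees

9.46


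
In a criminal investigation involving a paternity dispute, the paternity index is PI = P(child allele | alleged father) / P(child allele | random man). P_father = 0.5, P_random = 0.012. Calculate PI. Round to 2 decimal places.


Paternity Index calculation:
PI = P(allele|father) / P(allele|random)
PI = 0.5 / 0.012
PI = 41.67

41.67


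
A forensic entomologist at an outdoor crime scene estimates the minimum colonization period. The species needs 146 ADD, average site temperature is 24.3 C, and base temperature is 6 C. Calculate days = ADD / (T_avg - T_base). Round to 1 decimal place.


Insect development time:
Effective temperature = avg_temp - T_base = 24.3 - 6 = 18.3 C
Days = ADD / effective_temp = 146 / 18.3 = 8.0 days

8.0


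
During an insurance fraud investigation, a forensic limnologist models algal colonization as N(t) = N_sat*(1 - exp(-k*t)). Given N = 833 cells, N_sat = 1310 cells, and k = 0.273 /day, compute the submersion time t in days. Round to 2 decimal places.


PMSI from diatom colonization curve:
N / N_sat = 833 / 1310 = 0.635878
1 - N/N_sat = 0.364122
ln(1 - N/N_sat) = -1.010266
t = -ln(1 - N/N_sat) / k = -(-1.010266) / 0.273 = 3.70 days

3.70


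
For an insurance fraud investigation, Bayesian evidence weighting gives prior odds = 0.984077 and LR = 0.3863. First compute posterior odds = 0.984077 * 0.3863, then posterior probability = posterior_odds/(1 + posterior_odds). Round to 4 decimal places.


Bayesian evidence evaluation:
Posterior odds = prior_odds * LR = 0.984077 * 0.3863 = 0.3801489
Posterior probability = posterior_odds / (1 + posterior_odds)
= 0.3801489 / (1 + 0.3801489)
= 0.3801489 / 1.3801489
= 0.2754

0.2754


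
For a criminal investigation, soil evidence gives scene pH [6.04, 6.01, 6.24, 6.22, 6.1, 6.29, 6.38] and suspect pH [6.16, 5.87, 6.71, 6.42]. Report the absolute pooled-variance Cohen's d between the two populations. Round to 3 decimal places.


Pooled-variance Cohen's d for soil pH comparison:
Scene mean = 43.28 / 7 = 6.182857
Suspect mean = 25.16 / 4 = 6.29
Scene sample variance s_s^2 = 0.01869
Suspect sample variance s_c^2 = 0.128867
Pooled variance = ((n_s-1)*s_s^2 + (n_c-1)*s_c^2) / (n_s + n_c - 2) = 0.055416
Pooled SD = sqrt(0.055416) = 0.235406
Mean difference = -0.107143
|d| = |-0.107143| / 0.235406 = 0.455

0.455


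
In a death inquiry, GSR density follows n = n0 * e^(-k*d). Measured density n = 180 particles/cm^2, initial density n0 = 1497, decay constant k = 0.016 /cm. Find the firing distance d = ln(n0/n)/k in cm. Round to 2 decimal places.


GSR distance calculation:
n0/n = 1497 / 180 = 8.316667
ln(n0/n) = 2.118262
d = 2.118262 / 0.016 = 132.39 cm

132.39


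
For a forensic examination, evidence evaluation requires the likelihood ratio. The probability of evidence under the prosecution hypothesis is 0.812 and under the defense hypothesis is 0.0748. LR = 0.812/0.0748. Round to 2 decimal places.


Likelihood ratio calculation:
LR = P(E|Hp) / P(E|Hd)
LR = 0.812 / 0.0748
LR = 10.86

10.86


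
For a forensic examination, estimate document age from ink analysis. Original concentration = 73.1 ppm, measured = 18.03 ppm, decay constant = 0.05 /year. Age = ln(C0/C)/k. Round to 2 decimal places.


Document age estimation:
C0/C = 73.1 / 18.03 = 4.054354
ln(C0/C) = 1.399791
t = 1.399791 / 0.05 = 28.00 years

28.00


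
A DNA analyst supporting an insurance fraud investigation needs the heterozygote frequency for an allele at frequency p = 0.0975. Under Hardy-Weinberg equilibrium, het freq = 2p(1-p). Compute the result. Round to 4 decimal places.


Hardy-Weinberg heterozygote frequency:
q = 1 - p = 1 - 0.0975 = 0.9025
2pq = 2 * 0.0975 * 0.9025 = 0.1760

0.1760


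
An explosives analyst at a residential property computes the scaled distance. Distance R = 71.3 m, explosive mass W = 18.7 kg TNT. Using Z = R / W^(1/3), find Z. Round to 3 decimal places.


Scaled distance calculation:
W^(1/3) = 18.7^(1/3) = 2.654283
Z = R / W^(1/3) = 71.3 / 2.654283
Z = 26.862 m/kg^(1/3)

26.862


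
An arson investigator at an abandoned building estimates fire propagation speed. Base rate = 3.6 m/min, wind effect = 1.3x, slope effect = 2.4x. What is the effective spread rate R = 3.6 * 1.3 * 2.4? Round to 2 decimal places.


Fire spread rate calculation:
R = R0 * wind_factor * slope_factor
= 3.6 * 1.3 * 2.4
= 4.68 * 2.4
= 11.23 m/min

11.23


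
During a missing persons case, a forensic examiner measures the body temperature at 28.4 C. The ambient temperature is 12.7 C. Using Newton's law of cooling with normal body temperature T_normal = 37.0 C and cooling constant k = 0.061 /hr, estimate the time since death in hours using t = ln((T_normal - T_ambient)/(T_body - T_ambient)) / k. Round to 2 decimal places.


Using Newton's law of cooling:
t = ln((T_normal - T_ambient) / (T_body - T_ambient)) / k
T_normal - T_ambient = 24.3
T_body - T_ambient = 15.7
Ratio = 1.547771
ln(ratio) = 0.436816
t = 0.436816 / 0.061 = 7.16 hours

7.16


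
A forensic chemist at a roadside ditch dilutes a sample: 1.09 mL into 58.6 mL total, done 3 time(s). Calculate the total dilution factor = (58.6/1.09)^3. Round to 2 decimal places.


Dilution factor calculation:
Single dilution = V_total / V_sample = 58.6 / 1.09 ≈ 53.761468
Number of dilutions = 3
Total DF = (58.6 / 1.09)^3 (full precision, rounded at the end) = 155386.52

155386.52


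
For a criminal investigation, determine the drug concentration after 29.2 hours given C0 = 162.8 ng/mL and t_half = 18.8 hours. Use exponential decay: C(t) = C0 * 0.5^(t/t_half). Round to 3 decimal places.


Drug concentration decay:
Number of half-lives = t / t_half = 29.2 / 18.8 = 1.553191
Decay factor = 0.5^1.553191 = 0.34075554
C(t) = 162.8 * 0.34075554 = 55.475 ng/mL

55.475


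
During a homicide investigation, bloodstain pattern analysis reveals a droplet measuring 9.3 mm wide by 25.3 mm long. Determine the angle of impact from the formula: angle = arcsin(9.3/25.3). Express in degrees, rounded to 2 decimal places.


Blood spatter impact angle calculation:
width / length = 9.3 / 25.3 = 0.367589
angle = arcsin(0.367589)
angle = 21.57 degrees

21.57


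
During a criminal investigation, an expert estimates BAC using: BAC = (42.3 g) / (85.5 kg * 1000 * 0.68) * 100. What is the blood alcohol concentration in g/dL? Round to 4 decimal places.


Applying the Widmark formula:
BAC = (dose_g / (body_wt * 1000 * r)) * 100
Denominator = 85.5 * 1000 * 0.68 = 58140
BAC = (42.3 / 58140) * 100
BAC = 0.0728 g/dL

0.0728


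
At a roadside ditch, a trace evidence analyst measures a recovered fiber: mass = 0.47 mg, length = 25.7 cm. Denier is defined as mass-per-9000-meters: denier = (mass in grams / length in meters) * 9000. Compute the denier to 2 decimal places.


Denier calculation:
Mass in grams = 0.47 mg / 1000 = 0.00047 g
Length in meters = 25.7 cm / 100 = 0.257 m
Linear density = mass / length = 0.00047 / 0.257 = 0.00182879 g/m
Denier = (g/m) * 9000 = 0.00182879 * 9000 = 16.46

16.46


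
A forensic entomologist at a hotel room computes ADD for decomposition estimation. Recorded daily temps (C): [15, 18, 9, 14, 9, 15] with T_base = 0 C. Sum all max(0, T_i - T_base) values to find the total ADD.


Computing ADD day by day:
Day 1: max(0, 15 - 0) = 15
Day 2: max(0, 18 - 0) = 18
Day 3: max(0, 9 - 0) = 9
Day 4: max(0, 14 - 0) = 14
Day 5: max(0, 9 - 0) = 9
Day 6: max(0, 15 - 0) = 15
Total ADD = 80

80


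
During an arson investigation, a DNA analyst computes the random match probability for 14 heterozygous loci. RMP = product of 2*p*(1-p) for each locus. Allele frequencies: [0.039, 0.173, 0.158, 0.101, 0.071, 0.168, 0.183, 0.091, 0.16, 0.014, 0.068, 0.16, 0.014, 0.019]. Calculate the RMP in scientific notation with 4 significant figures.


Computing RMP for 14 loci:
Locus 1: 2 * 0.039 * 0.961 = 0.074958
Locus 2: 2 * 0.173 * 0.827 = 0.286142
Locus 3: 2 * 0.158 * 0.842 = 0.266072
Locus 4: 2 * 0.101 * 0.899 = 0.181598
Locus 5: 2 * 0.071 * 0.929 = 0.131918
Locus 6: 2 * 0.168 * 0.832 = 0.279552
Locus 7: 2 * 0.183 * 0.817 = 0.299022
Locus 8: 2 * 0.091 * 0.909 = 0.165438
Locus 9: 2 * 0.16 * 0.84 = 0.2688
Locus 10: 2 * 0.014 * 0.986 = 0.027608
Locus 11: 2 * 0.068 * 0.932 = 0.126752
Locus 12: 2 * 0.16 * 0.84 = 0.2688
Locus 13: 2 * 0.014 * 0.986 = 0.027608
Locus 14: 2 * 0.019 * 0.981 = 0.037278
RMP = 4.920e-13

4.920e-13


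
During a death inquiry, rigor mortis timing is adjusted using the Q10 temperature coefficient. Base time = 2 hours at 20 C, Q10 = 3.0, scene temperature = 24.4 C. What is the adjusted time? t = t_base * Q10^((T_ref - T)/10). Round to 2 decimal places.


Rigor mortis time adjustment:
Exponent = (T_ref - T_actual) / 10 = (20 - 24.4) / 10 = -0.44
Q10 factor = 3.0^-0.44 = 0.61669
t_adjusted = 2 * 0.61669 = 1.23 hours

1.23


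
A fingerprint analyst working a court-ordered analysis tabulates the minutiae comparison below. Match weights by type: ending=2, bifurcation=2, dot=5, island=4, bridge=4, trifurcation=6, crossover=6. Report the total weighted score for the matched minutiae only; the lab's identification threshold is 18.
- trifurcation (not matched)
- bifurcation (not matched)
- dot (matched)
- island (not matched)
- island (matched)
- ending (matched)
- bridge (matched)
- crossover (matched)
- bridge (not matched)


Weighted minutiae match score:
  trifurcation: not matched, +0
  bifurcation: not matched, +0
  dot: matched, +5 (running total 5)
  island: not matched, +0
  island: matched, +4 (running total 9)
  ending: matched, +2 (running total 11)
  bridge: matched, +4 (running total 15)
  crossover: matched, +6 (running total 21)
  bridge: not matched, +0
Total score = 21
Threshold = 18; verdict = identification

21


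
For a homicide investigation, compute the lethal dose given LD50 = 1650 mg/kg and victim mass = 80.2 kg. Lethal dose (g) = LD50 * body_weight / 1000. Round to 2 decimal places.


Lethal dose calculation:
Lethal dose = LD50 * body_weight / 1000
= 1650 * 80.2 / 1000
= 132330 / 1000
= 132.33 g

132.33


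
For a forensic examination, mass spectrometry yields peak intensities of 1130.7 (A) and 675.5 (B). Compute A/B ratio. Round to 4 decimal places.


Spectral peak ratio:
Peak A = 1130.7 counts
Peak B = 675.5 counts
Ratio = 1130.7 / 675.5 = 1.6739

1.6739


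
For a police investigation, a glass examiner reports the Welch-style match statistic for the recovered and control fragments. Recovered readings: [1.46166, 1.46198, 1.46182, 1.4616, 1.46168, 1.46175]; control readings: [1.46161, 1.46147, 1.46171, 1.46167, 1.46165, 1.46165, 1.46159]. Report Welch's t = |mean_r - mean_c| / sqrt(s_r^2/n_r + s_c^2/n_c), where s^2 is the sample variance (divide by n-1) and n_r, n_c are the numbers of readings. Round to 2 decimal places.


Welch's t-criterion for glass RI comparison:
Recovered mean = sum / n_r = 8.77049 / 6 = 1.4617483
Control mean = sum / n_c = 10.23135 / 7 = 1.4616214
Recovered sample variance s_r^2 = 1.86567e-08
Control sample variance s_c^2 = 5.98095e-09
Welch SE (unpooled) = sqrt(s_r^2/n_r + s_c^2/n_c) = sqrt(3.10944e-09 + 8.54422e-10) = sqrt(3.96386e-09) = 6.29592e-05
|mean_r - mean_c| = 0.000126905
t = 0.000126905 / 6.29592e-05 = 2.02

2.02


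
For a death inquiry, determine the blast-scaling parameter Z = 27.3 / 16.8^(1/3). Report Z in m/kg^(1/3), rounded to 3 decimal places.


Scaled distance calculation:
W^(1/3) = 16.8^(1/3) = 2.561158
Z = R / W^(1/3) = 27.3 / 2.561158
Z = 10.659 m/kg^(1/3)

10.659


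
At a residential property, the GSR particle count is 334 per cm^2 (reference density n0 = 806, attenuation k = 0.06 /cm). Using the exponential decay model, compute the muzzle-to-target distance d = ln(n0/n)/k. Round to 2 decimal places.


GSR distance calculation:
n0/n = 806 / 334 = 2.413174
ln(n0/n) = 0.880943
d = 0.880943 / 0.06 = 14.68 cm

14.68


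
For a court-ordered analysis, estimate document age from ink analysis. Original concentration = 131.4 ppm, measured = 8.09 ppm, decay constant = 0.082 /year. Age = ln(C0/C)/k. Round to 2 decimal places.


Document age estimation:
C0/C = 131.4 / 8.09 = 16.242274
ln(C0/C) = 2.787617
t = 2.787617 / 0.082 = 34.00 years

34.00


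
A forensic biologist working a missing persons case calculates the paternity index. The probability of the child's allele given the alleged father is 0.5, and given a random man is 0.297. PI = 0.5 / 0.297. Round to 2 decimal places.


Paternity Index calculation:
PI = P(allele|father) / P(allele|random)
PI = 0.5 / 0.297
PI = 1.68

1.68


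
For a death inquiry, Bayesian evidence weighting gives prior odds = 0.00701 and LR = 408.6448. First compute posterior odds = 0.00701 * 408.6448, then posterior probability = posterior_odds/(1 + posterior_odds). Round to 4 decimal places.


Bayesian evidence evaluation:
Posterior odds = prior_odds * LR = 0.00701 * 408.6448 = 2.8646
Posterior probability = posterior_odds / (1 + posterior_odds)
= 2.8646 / (1 + 2.8646)
= 2.8646 / 3.8646
= 0.7412

0.7412


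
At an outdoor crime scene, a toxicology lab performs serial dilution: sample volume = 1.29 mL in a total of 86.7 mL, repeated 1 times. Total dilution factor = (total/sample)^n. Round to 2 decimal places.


Dilution factor calculation:
Single dilution = V_total / V_sample = 86.7 / 1.29 ≈ 67.209302
Number of dilutions = 1
Total DF = (86.7 / 1.29)^1 (full precision, rounded at the end) = 67.21

67.21


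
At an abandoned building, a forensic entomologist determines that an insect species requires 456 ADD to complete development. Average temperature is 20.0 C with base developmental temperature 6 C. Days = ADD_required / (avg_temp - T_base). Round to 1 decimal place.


Insect development time:
Effective temperature = avg_temp - T_base = 20.0 - 6 = 14.0 C
Days = ADD / effective_temp = 456 / 14.0 = 32.6 days

32.6


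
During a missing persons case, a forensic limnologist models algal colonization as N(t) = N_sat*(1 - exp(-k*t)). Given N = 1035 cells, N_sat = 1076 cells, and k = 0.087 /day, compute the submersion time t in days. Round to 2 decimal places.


PMSI from diatom colonization curve:
N / N_sat = 1035 / 1076 = 0.961896
1 - N/N_sat = 0.038104
ln(1 - N/N_sat) = -3.267436
t = -ln(1 - N/N_sat) / k = -(-3.267436) / 0.087 = 37.56 days

37.56


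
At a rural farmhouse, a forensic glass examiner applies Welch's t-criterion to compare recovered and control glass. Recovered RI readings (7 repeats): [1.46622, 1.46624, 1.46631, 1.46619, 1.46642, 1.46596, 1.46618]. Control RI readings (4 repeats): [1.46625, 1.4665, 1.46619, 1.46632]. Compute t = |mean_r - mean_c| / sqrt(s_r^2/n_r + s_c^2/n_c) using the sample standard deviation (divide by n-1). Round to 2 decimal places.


Welch's t-criterion for glass RI comparison:
Recovered mean = sum / n_r = 10.26352 / 7 = 1.4662171
Control mean = sum / n_c = 5.86526 / 4 = 1.466315
Recovered sample variance s_r^2 = 1.97571e-08
Control sample variance s_c^2 = 1.80333e-08
Welch SE (unpooled) = sqrt(s_r^2/n_r + s_c^2/n_c) = sqrt(2.82245e-09 + 4.50833e-09) = sqrt(7.33078e-09) = 8.562e-05
|mean_r - mean_c| = 9.78571e-05
t = 9.78571e-05 / 8.562e-05 = 1.14

1.14


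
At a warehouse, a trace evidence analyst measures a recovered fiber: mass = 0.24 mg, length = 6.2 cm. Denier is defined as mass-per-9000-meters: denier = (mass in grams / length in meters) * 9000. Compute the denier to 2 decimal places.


Denier calculation:
Mass in grams = 0.24 mg / 1000 = 0.00024 g
Length in meters = 6.2 cm / 100 = 0.062 m
Linear density = mass / length = 0.00024 / 0.062 = 0.00387097 g/m
Denier = (g/m) * 9000 = 0.00387097 * 9000 = 34.84

34.84


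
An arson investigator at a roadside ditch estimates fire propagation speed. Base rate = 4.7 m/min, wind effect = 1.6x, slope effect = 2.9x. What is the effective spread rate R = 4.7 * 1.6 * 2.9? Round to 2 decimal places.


Fire spread rate calculation:
R = R0 * wind_factor * slope_factor
= 4.7 * 1.6 * 2.9
= 7.52 * 2.9
= 21.81 m/min

21.81


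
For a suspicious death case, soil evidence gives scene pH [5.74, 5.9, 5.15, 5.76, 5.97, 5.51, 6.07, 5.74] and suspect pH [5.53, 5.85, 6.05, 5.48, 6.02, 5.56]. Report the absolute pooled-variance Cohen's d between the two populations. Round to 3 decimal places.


Pooled-variance Cohen's d for soil pH comparison:
Scene mean = 45.84 / 8 = 5.73
Suspect mean = 34.49 / 6 = 5.748333
Scene sample variance s_s^2 = 0.084
Suspect sample variance s_c^2 = 0.066057
Pooled variance = ((n_s-1)*s_s^2 + (n_c-1)*s_c^2) / (n_s + n_c - 2) = 0.076524
Pooled SD = sqrt(0.076524) = 0.27663
Mean difference = -0.018333
|d| = |-0.018333| / 0.27663 = 0.066

0.066


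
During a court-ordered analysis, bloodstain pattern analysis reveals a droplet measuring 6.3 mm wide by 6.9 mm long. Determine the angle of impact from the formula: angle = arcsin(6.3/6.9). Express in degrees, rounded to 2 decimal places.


Blood spatter impact angle calculation:
width / length = 6.3 / 6.9 = 0.913043
angle = arcsin(0.913043)
angle = 65.93 degrees

65.93


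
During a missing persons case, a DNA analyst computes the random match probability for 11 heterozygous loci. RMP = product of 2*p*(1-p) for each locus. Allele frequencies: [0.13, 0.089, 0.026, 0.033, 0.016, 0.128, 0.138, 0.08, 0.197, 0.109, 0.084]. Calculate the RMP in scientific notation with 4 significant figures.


Computing RMP for 11 loci:
Locus 1: 2 * 0.13 * 0.87 = 0.2262
Locus 2: 2 * 0.089 * 0.911 = 0.162158
Locus 3: 2 * 0.026 * 0.974 = 0.050648
Locus 4: 2 * 0.033 * 0.967 = 0.063822
Locus 5: 2 * 0.016 * 0.984 = 0.031488
Locus 6: 2 * 0.128 * 0.872 = 0.223232
Locus 7: 2 * 0.138 * 0.862 = 0.237912
Locus 8: 2 * 0.08 * 0.92 = 0.1472
Locus 9: 2 * 0.197 * 0.803 = 0.316382
Locus 10: 2 * 0.109 * 0.891 = 0.194238
Locus 11: 2 * 0.084 * 0.916 = 0.153888
RMP = 2.760e-10

2.760e-10


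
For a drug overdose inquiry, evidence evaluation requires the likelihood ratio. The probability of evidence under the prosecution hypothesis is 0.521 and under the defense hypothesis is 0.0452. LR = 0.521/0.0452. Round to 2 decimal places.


Likelihood ratio calculation:
LR = P(E|Hp) / P(E|Hd)
LR = 0.521 / 0.0452
LR = 11.53

11.53


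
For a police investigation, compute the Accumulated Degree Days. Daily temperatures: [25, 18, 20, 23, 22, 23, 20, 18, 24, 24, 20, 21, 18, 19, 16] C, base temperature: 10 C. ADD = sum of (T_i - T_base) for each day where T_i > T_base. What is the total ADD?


Computing ADD day by day:
Day 1: max(0, 25 - 10) = 15
Day 2: max(0, 18 - 10) = 8
Day 3: max(0, 20 - 10) = 10
Day 4: max(0, 23 - 10) = 13
Day 5: max(0, 22 - 10) = 12
Day 6: max(0, 23 - 10) = 13
Day 7: max(0, 20 - 10) = 10
Day 8: max(0, 18 - 10) = 8
Day 9: max(0, 24 - 10) = 14
Day 10: max(0, 24 - 10) = 14
Day 11: max(0, 20 - 10) = 10
Day 12: max(0, 21 - 10) = 11
Day 13: max(0, 18 - 10) = 8
Day 14: max(0, 19 - 10) = 9
Day 15: max(0, 16 - 10) = 6
Total ADD = 161

161


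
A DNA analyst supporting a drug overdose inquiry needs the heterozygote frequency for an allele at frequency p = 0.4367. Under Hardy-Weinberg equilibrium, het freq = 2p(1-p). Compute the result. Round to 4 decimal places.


Hardy-Weinberg heterozygote frequency:
q = 1 - p = 1 - 0.4367 = 0.5633
2pq = 2 * 0.4367 * 0.5633 = 0.4920

0.4920


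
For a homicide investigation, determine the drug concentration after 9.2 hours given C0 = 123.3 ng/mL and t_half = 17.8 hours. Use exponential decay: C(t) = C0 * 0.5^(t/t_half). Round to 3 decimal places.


Drug concentration decay:
Number of half-lives = t / t_half = 9.2 / 17.8 = 0.516854
Decay factor = 0.5^0.516854 = 0.69889421
C(t) = 123.3 * 0.69889421 = 86.174 ng/mL

86.174


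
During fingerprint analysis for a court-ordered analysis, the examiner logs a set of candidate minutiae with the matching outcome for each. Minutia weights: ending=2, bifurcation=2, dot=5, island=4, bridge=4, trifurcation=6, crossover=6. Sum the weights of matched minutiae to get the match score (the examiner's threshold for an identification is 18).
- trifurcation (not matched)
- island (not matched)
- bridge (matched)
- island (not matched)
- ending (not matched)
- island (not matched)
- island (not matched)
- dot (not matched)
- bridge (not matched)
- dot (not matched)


Weighted minutiae match score:
  trifurcation: not matched, +0
  island: not matched, +0
  bridge: matched, +4 (running total 4)
  island: not matched, +0
  ending: not matched, +0
  island: not matched, +0
  island: not matched, +0
  dot: not matched, +0
  bridge: not matched, +0
  dot: not matched, +0
Total score = 4
Threshold = 18; verdict = inconclusive

4


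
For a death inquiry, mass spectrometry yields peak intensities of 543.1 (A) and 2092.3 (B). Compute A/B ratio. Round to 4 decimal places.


Spectral peak ratio:
Peak A = 543.1 counts
Peak B = 2092.3 counts
Ratio = 543.1 / 2092.3 = 0.2596

0.2596


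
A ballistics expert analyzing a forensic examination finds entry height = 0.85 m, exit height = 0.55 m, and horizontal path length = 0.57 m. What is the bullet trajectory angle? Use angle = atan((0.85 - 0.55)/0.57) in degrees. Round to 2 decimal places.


Bullet trajectory angle:
Height difference = 0.85 - 0.55 = 0.3 m
angle = atan(0.3 / 0.57)
angle = atan(0.526316)
angle = 27.76 degrees

27.76


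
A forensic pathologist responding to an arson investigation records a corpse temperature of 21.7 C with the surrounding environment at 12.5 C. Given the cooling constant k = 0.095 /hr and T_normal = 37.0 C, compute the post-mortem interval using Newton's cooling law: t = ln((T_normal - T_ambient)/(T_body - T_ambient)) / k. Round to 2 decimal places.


Using Newton's law of cooling:
t = ln((T_normal - T_ambient) / (T_body - T_ambient)) / k
T_normal - T_ambient = 24.5
T_body - T_ambient = 9.2
Ratio = 2.663043
ln(ratio) = 0.979469
t = 0.979469 / 0.095 = 10.31 hours

10.31


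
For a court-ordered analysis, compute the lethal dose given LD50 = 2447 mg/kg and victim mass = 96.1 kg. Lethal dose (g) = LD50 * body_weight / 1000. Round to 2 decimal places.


Lethal dose calculation:
Lethal dose = LD50 * body_weight / 1000
= 2447 * 96.1 / 1000
= 235156.7 / 1000
= 235.16 g

235.16


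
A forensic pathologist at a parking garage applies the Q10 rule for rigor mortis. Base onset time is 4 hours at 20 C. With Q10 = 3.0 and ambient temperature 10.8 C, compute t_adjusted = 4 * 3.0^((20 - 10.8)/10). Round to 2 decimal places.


Rigor mortis time adjustment:
Exponent = (T_ref - T_actual) / 10 = (20 - 10.8) / 10 = 0.92
Q10 factor = 3.0^0.92 = 2.74759
t_adjusted = 4 * 2.74759 = 10.99 hours

10.99


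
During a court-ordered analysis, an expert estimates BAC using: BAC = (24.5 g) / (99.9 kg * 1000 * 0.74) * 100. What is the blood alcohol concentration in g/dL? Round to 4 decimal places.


Applying the Widmark formula:
BAC = (dose_g / (body_wt * 1000 * r)) * 100
Denominator = 99.9 * 1000 * 0.74 = 73926
BAC = (24.5 / 73926) * 100
BAC = 0.0331 g/dL

0.0331


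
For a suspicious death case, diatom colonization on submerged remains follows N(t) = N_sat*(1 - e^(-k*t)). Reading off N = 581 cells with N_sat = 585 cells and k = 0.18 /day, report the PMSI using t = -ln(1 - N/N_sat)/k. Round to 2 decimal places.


PMSI from diatom colonization curve:
N / N_sat = 581 / 585 = 0.993162
1 - N/N_sat = 0.006838
ln(1 - N/N_sat) = -4.98526
t = -ln(1 - N/N_sat) / k = -(-4.98526) / 0.18 = 27.70 days

27.70


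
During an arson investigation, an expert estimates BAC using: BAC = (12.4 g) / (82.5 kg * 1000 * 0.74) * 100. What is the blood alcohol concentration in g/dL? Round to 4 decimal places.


Applying the Widmark formula:
BAC = (dose_g / (body_wt * 1000 * r)) * 100
Denominator = 82.5 * 1000 * 0.74 = 61050
BAC = (12.4 / 61050) * 100
BAC = 0.0203 g/dL

0.0203


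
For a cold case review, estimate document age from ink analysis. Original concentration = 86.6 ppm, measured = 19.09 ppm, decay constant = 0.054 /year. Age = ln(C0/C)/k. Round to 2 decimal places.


Document age estimation:
C0/C = 86.6 / 19.09 = 4.536406
ln(C0/C) = 1.512135
t = 1.512135 / 0.054 = 28.00 years

28.00


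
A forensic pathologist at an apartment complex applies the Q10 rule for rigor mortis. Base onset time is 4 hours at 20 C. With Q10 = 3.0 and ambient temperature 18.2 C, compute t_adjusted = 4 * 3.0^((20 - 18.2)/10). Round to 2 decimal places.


Rigor mortis time adjustment:
Exponent = (T_ref - T_actual) / 10 = (20 - 18.2) / 10 = 0.18
Q10 factor = 3.0^0.18 = 1.21866
t_adjusted = 4 * 1.21866 = 4.87 hours

4.87


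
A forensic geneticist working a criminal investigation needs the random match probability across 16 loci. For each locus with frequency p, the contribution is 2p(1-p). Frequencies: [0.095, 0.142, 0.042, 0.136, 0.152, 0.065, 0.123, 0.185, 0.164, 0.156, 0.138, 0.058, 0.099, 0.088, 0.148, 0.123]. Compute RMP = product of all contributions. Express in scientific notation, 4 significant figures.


Computing RMP for 16 loci:
Locus 1: 2 * 0.095 * 0.905 = 0.17195
Locus 2: 2 * 0.142 * 0.858 = 0.243672
Locus 3: 2 * 0.042 * 0.958 = 0.080472
Locus 4: 2 * 0.136 * 0.864 = 0.235008
Locus 5: 2 * 0.152 * 0.848 = 0.257792
Locus 6: 2 * 0.065 * 0.935 = 0.12155
Locus 7: 2 * 0.123 * 0.877 = 0.215742
Locus 8: 2 * 0.185 * 0.815 = 0.30155
Locus 9: 2 * 0.164 * 0.836 = 0.274208
Locus 10: 2 * 0.156 * 0.844 = 0.263328
Locus 11: 2 * 0.138 * 0.862 = 0.237912
Locus 12: 2 * 0.058 * 0.942 = 0.109272
Locus 13: 2 * 0.099 * 0.901 = 0.178398
Locus 14: 2 * 0.088 * 0.912 = 0.160512
Locus 15: 2 * 0.148 * 0.852 = 0.252192
Locus 16: 2 * 0.123 * 0.877 = 0.215742
RMP = 4.724e-12

4.724e-12


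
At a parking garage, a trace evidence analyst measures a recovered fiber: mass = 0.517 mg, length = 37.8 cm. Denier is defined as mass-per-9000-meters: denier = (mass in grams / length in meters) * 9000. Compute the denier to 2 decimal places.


Denier calculation:
Mass in grams = 0.517 mg / 1000 = 0.000517 g
Length in meters = 37.8 cm / 100 = 0.378 m
Linear density = mass / length = 0.000517 / 0.378 = 0.00136772 g/m
Denier = (g/m) * 9000 = 0.00136772 * 9000 = 12.31

12.31


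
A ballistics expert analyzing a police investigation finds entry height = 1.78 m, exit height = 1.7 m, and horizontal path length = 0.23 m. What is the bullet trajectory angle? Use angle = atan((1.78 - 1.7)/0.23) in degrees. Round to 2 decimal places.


Bullet trajectory angle:
Height difference = 1.78 - 1.7 = 0.08 m
angle = atan(0.08 / 0.23)
angle = atan(0.347826)
angle = 19.18 degrees

19.18


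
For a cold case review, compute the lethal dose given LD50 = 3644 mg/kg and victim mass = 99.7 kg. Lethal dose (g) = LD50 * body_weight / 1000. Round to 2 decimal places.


Lethal dose calculation:
Lethal dose = LD50 * body_weight / 1000
= 3644 * 99.7 / 1000
= 363306.8 / 1000
= 363.31 g

363.31


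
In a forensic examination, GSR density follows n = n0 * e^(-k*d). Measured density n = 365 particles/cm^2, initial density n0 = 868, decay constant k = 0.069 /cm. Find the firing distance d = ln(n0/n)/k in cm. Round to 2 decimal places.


GSR distance calculation:
n0/n = 868 / 365 = 2.378082
ln(n0/n) = 0.866294
d = 0.866294 / 0.069 = 12.55 cm

12.55


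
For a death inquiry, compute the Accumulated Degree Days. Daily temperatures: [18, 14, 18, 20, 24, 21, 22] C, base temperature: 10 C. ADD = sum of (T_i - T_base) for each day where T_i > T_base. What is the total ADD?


Computing ADD day by day:
Day 1: max(0, 18 - 10) = 8
Day 2: max(0, 14 - 10) = 4
Day 3: max(0, 18 - 10) = 8
Day 4: max(0, 20 - 10) = 10
Day 5: max(0, 24 - 10) = 14
Day 6: max(0, 21 - 10) = 11
Day 7: max(0, 22 - 10) = 12
Total ADD = 67

67


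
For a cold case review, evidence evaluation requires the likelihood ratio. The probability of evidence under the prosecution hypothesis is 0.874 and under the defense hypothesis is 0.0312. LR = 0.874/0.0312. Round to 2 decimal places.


Likelihood ratio calculation:
LR = P(E|Hp) / P(E|Hd)
LR = 0.874 / 0.0312
LR = 28.01

28.01


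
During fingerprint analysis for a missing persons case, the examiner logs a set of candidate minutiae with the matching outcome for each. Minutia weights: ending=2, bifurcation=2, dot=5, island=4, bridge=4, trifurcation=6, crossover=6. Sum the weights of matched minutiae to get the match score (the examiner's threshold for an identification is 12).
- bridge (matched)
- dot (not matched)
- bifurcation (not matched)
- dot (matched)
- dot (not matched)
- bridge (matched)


Weighted minutiae match score:
  bridge: matched, +4 (running total 4)
  dot: not matched, +0
  bifurcation: not matched, +0
  dot: matched, +5 (running total 9)
  dot: not matched, +0
  bridge: matched, +4 (running total 13)
Total score = 13
Threshold = 12; verdict = identification

13


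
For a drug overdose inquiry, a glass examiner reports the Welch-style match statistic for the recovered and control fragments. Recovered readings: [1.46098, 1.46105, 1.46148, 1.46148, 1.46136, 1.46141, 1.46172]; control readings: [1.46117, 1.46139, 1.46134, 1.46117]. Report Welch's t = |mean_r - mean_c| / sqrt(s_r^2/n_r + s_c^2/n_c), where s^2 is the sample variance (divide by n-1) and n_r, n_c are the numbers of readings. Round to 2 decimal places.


Welch's t-criterion for glass RI comparison:
Recovered mean = sum / n_r = 10.22948 / 7 = 1.4613543
Control mean = sum / n_c = 5.84507 / 4 = 1.4612675
Recovered sample variance s_r^2 = 6.68619e-08
Control sample variance s_c^2 = 1.30917e-08
Welch SE (unpooled) = sqrt(s_r^2/n_r + s_c^2/n_c) = sqrt(9.5517e-09 + 3.27292e-09) = sqrt(1.28246e-08) = 0.000113246
|mean_r - mean_c| = 8.67857e-05
t = 8.67857e-05 / 0.000113246 = 0.77

0.77
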